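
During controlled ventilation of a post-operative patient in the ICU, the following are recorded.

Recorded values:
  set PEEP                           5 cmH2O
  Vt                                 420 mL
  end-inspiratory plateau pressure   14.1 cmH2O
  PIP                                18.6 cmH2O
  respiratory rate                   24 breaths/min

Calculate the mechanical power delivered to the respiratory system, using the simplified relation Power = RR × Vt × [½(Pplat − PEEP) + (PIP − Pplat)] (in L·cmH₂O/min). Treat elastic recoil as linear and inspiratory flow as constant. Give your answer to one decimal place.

91.2

Per-breath work = Vt × [½(Pplat−PEEP) + (PIP−Pplat)] = 0.420 × [0.5×9.1 + 4.5] = 0.420 × 9.05 = 3.801 L·cmH2O.
Power = 24 × 3.801 = 91.224 L·cmH2O/min.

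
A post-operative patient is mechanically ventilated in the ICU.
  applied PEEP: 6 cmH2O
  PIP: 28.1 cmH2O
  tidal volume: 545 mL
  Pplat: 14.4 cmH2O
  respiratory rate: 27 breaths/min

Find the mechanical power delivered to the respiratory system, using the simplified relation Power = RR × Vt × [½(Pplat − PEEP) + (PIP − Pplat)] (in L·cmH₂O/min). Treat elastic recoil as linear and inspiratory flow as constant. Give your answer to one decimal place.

263.4

Per-breath work = Vt × [½(Pplat−PEEP) + (PIP−Pplat)] = 0.545 × [0.5×8.4 + 13.7] = 0.545 × 17.9 = 9.756 L·cmH2O.
Power = 27 × 9.756 = 263.41 L·cmH2O/min.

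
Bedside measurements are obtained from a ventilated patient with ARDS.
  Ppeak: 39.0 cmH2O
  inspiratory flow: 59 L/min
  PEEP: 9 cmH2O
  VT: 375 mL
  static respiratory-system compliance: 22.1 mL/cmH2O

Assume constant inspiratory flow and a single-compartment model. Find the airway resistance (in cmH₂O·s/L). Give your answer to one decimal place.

13.3

Flow: 59 L/min ÷ 60 = 0.9833 L/s.
Equation of motion (constant flow): PIP = Vt/C + R·V̇ + PEEP.
R·V̇ = PIP − Vt/C − PEEP = 39.0 − 375/22.1 − 9 = 39.0 − 16.968 − 9 = 13.032 cmH2O.
R = 13.032 / 0.9833 = 13.253 cmH2O·s/L.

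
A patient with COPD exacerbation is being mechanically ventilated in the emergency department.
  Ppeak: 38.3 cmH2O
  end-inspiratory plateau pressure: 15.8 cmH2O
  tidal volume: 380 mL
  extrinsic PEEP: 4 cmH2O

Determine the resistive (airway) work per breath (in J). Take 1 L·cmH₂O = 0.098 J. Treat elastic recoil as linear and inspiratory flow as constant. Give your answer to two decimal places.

0.84

With constant inspiratory flow the resistive pressure is constant at PIP − Pplat = 38.3 − 15.8 = 22.5 cmH2O, so resistive work = 22.5 × 0.380 = 8.55 L·cmH2O.
× 0.098 J/(L·cmH2O) → 0.8379 J.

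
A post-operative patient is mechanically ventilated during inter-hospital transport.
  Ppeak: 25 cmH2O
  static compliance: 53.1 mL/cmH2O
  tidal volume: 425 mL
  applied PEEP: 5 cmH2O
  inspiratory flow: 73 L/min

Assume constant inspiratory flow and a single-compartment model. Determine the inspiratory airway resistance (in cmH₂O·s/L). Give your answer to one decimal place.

Flow: 73 L/min ÷ 60 = 1.2167 L/s.
Equation of motion (constant flow): PIP = Vt/C + R·V̇ + PEEP.
R·V̇ = PIP − Vt/C − PEEP = 25 − 425/53.1 − 5 = 25 − 8.004 − 5 = 11.996 cmH2O.
R = 11.996 / 1.2167 = 9.859 cmH2O·s/L.

9.9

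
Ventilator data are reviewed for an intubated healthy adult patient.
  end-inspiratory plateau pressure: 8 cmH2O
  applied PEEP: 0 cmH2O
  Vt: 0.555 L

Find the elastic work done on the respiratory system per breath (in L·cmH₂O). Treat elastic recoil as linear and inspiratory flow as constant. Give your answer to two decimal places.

Elastic work ≈ ½ × (Pplat − PEEP) × Vt = 0.5 × (8 − 0) × 0.555 L = 0.5 × 8.0 × 0.555 = 2.22 L·cmH2O.

2.22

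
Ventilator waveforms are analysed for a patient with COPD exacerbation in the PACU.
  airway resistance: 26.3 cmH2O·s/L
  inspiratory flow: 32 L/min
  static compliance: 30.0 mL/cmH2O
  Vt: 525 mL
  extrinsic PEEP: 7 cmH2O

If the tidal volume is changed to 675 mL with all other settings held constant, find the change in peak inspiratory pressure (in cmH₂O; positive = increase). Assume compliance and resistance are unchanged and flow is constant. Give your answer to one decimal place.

5.0

PIP = Vt/C + R·V̇ + PEEP (constant-flow equation of motion).
Only the elastic term changes: ΔPIP = ΔVt / C = (675 − 525) / 30.0 = 5.0 cmH2O.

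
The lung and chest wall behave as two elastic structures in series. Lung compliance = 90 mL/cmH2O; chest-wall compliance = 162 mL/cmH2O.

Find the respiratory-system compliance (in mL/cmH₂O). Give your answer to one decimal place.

Lung and chest wall are elastances in series: 1/Crs = 1/CL + 1/Ccw.
1/Crs = 1/90 + 1/162 = 0.01728.
Crs = 57.87 mL/cmH2O.

57.9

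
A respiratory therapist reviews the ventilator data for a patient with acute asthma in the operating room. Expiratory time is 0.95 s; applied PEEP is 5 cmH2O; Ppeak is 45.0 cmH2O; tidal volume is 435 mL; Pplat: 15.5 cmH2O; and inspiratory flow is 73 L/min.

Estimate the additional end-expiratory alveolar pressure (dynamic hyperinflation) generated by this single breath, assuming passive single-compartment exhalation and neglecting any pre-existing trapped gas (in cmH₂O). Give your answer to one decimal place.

4.1

Flow: 73 L/min ÷ 60 = 1.2167 L/s.
R = (PIP − Pplat)/V̇ = (45.0 − 15.5) / 1.2167 = 29.5/1.2167 = 24.246 cmH2O·s/L.
C = Vt/(Pplat − PEEP) = 435.0 / (15.5 − 5) = 435.0/10.5 = 41.429 mL/cmH2O.
τ = R × C = 24.246 × 0.04143 L/cmH2O = 1.005 s.
Fraction remaining = e^(−Te/τ) = e^(−0.95/1.005) = 0.3886; trapped volume = 435.0 × 0.3886 = 169.04 mL.
Additional alveolar pressure from trapping ≈ V_trapped / C = 169.04 / 41.429 = 4.08 cmH2O.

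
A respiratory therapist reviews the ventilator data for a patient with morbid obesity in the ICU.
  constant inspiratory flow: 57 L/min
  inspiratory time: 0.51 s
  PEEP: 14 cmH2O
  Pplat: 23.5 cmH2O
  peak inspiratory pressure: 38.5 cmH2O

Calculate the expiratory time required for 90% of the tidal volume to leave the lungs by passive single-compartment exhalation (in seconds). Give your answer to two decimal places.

1.85

Flow: 57 L/min ÷ 60 = 0.95 L/s.
Vt = flow × Ti = 0.95 L/s × 0.51 s × 1000 mL/L = 484.5 mL.
R = (PIP − Pplat)/V̇ = (38.5 − 23.5) / 0.95 = 15.0/0.95 = 15.789 cmH2O·s/L.
C = Vt/(Pplat − PEEP) = 484.5 / (23.5 − 14) = 484.5/9.5 = 51.0 mL/cmH2O.
τ = R × C = 15.789 × 0.051 L/cmH2O = 0.8052 s.
t = −τ·ln(1 − 0.90) = −0.8052·ln(0.1) = 1.854 s.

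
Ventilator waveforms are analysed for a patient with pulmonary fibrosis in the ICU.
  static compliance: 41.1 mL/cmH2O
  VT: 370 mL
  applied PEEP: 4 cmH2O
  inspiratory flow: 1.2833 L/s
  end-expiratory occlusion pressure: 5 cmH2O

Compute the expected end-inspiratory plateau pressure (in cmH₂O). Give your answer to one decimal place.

End-expiratory occlusion gives total PEEP = 5 cmH2O (intrinsic PEEP = 5 − 4 = 1). Use total PEEP for the elastic gradient.
Pplat = PEEPtotal + Vt / Cstat = 5 + 370 / 41.1 = 5 + 9.002 = 14.002 cmH2O.

14.0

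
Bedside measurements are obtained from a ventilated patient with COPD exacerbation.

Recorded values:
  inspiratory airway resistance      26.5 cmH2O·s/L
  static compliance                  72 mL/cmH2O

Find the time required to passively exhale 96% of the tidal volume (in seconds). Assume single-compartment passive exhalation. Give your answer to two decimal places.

τ = R × C = 26.5 × 72 mL/cmH2O = 26.5 × 0.072 L/cmH2O = 1.908 s.
Exhaled fraction f = 1 − e^(−t/τ) → t = −τ·ln(1 − f) = −1.908·ln(0.04) = 6.142 s.

6.14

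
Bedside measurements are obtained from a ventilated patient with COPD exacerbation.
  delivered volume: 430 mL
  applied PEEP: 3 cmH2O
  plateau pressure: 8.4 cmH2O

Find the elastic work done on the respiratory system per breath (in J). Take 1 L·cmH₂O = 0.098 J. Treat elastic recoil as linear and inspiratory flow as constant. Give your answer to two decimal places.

0.11

Elastic work ≈ ½ × (Pplat − PEEP) × Vt = 0.5 × (8.4 − 3) × 0.430 L = 0.5 × 5.4 × 0.430 = 1.161 L·cmH2O.
× 0.098 J/(L·cmH2O) → 0.1138 J.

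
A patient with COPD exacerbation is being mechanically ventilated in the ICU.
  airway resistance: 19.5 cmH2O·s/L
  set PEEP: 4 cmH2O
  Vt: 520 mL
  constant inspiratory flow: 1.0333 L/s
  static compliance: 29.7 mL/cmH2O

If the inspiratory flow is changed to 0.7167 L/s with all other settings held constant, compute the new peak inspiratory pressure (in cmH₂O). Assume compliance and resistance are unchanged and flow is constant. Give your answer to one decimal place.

PIP = Vt/C + R·V̇ + PEEP (constant-flow equation of motion).
Only the resistive term changes: ΔPIP = R × ΔV̇ = 19.5 × (0.7167 − 1.0333) = 19.5 × -0.3166 = -6.174 cmH2O.
Original PIP = 520/29.7 + 19.5×1.0333 + 4 = 41.658 cmH2O; new PIP = 41.658 + (-6.174) = 35.484 cmH2O.

35.5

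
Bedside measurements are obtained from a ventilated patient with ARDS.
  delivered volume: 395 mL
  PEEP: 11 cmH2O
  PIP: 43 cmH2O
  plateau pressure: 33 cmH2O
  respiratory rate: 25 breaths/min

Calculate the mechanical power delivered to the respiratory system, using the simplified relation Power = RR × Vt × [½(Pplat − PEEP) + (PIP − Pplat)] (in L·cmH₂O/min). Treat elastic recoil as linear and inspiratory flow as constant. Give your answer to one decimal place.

207.4

Per-breath work = Vt × [½(Pplat−PEEP) + (PIP−Pplat)] = 0.395 × [0.5×22.0 + 10.0] = 0.395 × 21.0 = 8.295 L·cmH2O.
Power = 25 × 8.295 = 207.38 L·cmH2O/min.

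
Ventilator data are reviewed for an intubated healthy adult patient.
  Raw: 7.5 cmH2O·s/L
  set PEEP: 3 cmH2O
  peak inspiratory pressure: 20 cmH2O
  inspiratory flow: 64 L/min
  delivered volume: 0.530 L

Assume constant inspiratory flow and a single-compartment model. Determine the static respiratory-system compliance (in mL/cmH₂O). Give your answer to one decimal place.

58.9

Flow: 64 L/min ÷ 60 = 1.0667 L/s.
Equation of motion (constant flow): PIP = Vt/C + R·V̇ + PEEP.
Vt/C = PIP − R·V̇ − PEEP = 20 − 7.5×1.0667 − 3 = 20 − 8.0 − 3 = 9.0 cmH2O.
C = Vt / 9.0 = 530 / 9.0 = 58.889 mL/cmH2O.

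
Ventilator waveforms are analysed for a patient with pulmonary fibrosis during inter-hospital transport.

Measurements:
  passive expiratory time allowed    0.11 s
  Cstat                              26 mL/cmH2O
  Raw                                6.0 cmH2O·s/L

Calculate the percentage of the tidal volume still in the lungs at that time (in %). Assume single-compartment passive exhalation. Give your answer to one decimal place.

τ = R × C = 6.0 × 26 mL/cmH2O = 6.0 × 0.026 L/cmH2O = 0.156 s.
Passive exhalation: V(t)/V₀ = e^(−t/τ) = e^(−0.11/0.156) = 0.494.
Fraction remaining = 0.494 → 49.4%.

49.4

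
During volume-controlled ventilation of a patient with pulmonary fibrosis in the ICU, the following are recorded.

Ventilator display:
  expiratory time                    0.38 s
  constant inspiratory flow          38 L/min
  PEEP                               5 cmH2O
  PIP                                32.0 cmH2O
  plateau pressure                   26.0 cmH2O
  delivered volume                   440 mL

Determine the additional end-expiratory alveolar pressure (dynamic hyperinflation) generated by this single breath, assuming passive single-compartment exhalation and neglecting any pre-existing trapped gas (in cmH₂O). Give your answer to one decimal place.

3.1

Flow: 38 L/min ÷ 60 = 0.6333 L/s.
R = (PIP − Pplat)/V̇ = (32.0 − 26.0) / 0.6333 = 6.0/0.6333 = 9.474 cmH2O·s/L.
C = Vt/(Pplat − PEEP) = 440.0 / (26.0 − 5) = 440.0/21.0 = 20.952 mL/cmH2O.
τ = R × C = 9.474 × 0.02095 L/cmH2O = 0.1985 s.
Fraction remaining = e^(−Te/τ) = e^(−0.38/0.1985) = 0.1474; trapped volume = 440.0 × 0.1474 = 64.856 mL.
Additional alveolar pressure from trapping ≈ V_trapped / C = 64.856 / 20.952 = 3.095 cmH2O.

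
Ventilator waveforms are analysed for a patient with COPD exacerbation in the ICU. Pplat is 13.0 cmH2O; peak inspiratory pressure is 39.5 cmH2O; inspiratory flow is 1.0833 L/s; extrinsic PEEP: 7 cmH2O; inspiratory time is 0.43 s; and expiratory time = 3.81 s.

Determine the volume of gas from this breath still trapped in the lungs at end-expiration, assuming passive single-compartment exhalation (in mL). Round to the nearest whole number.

Vt = flow × Ti = 1.0833 L/s × 0.43 s × 1000 mL/L = 465.82 mL.
R = (PIP − Pplat)/V̇ = (39.5 − 13.0) / 1.0833 = 26.5/1.0833 = 24.462 cmH2O·s/L.
C = Vt/(Pplat − PEEP) = 465.82 / (13.0 − 7) = 465.82/6.0 = 77.637 mL/cmH2O.
τ = R × C = 24.462 × 0.07764 L/cmH2O = 1.899 s.
Fraction remaining = e^(−Te/τ) = e^(−3.81/1.899) = 0.1345.
Trapped volume = 465.82 × 0.1345 = 62.653 mL.

63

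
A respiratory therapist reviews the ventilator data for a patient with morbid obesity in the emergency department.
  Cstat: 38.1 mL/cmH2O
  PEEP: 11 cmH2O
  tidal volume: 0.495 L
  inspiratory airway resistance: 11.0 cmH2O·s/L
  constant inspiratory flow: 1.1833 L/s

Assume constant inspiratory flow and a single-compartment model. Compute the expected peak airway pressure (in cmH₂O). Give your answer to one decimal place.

Equation of motion (constant flow): PIP = Vt/C + R·V̇ + PEEP.
PIP = 495/38.1 + 11.0×1.1833 + 11 = 12.992 + 13.016 + 11 = 37.008 cmH2O.

37.0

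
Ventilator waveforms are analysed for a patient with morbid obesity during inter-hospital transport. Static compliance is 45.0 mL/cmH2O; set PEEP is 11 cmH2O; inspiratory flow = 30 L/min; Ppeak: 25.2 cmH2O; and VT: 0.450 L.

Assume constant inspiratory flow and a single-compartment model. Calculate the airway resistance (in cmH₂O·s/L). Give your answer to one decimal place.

8.4

Flow: 30 L/min ÷ 60 = 0.5 L/s.
Equation of motion (constant flow): PIP = Vt/C + R·V̇ + PEEP.
R·V̇ = PIP − Vt/C − PEEP = 25.2 − 450/45.0 − 11 = 25.2 − 10.0 − 11 = 4.2 cmH2O.
R = 4.2 / 0.5 = 8.4 cmH2O·s/L.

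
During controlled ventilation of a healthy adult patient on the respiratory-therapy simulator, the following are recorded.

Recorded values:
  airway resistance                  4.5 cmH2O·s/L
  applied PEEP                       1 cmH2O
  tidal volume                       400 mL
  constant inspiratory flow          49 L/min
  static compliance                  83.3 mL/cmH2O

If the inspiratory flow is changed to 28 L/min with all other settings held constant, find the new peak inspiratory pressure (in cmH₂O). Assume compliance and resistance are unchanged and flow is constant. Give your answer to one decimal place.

7.9

Flow: 49 L/min ÷ 60 = 0.8167 L/s.
New flow: 28 L/min ÷ 60 = 0.4667 L/s.
PIP = Vt/C + R·V̇ + PEEP (constant-flow equation of motion).
Only the resistive term changes: ΔPIP = R × ΔV̇ = 4.5 × (0.4667 − 0.8167) = 4.5 × -0.35 = -1.575 cmH2O.
Original PIP = 400/83.3 + 4.5×0.8167 + 1 = 9.477 cmH2O; new PIP = 9.477 + (-1.575) = 7.902 cmH2O.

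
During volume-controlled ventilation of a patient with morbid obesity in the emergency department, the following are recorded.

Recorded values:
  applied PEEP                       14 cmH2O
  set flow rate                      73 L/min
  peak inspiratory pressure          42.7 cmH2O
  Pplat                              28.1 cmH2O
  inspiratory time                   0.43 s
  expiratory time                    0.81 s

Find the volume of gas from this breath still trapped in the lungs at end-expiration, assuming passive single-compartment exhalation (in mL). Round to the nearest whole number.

Flow: 73 L/min ÷ 60 = 1.2167 L/s.
Vt = flow × Ti = 1.2167 L/s × 0.43 s × 1000 mL/L = 523.18 mL.
R = (PIP − Pplat)/V̇ = (42.7 − 28.1) / 1.2167 = 14.6/1.2167 = 12.0 cmH2O·s/L.
C = Vt/(Pplat − PEEP) = 523.18 / (28.1 − 14) = 523.18/14.1 = 37.105 mL/cmH2O.
τ = R × C = 12.0 × 0.03711 L/cmH2O = 0.4453 s.
Fraction remaining = e^(−Te/τ) = e^(−0.81/0.4453) = 0.1622.
Trapped volume = 523.18 × 0.1622 = 84.86 mL.

85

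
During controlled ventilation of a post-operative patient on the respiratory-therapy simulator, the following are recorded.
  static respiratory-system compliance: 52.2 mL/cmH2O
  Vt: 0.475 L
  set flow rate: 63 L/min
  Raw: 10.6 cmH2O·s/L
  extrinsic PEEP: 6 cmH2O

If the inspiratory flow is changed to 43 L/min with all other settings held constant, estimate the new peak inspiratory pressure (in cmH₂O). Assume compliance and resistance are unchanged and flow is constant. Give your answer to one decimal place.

22.7

Flow: 63 L/min ÷ 60 = 1.05 L/s.
New flow: 43 L/min ÷ 60 = 0.7167 L/s.
PIP = Vt/C + R·V̇ + PEEP (constant-flow equation of motion).
Only the resistive term changes: ΔPIP = R × ΔV̇ = 10.6 × (0.7167 − 1.05) = 10.6 × -0.3333 = -3.533 cmH2O.
Original PIP = 475/52.2 + 10.6×1.05 + 6 = 26.23 cmH2O; new PIP = 26.23 + (-3.533) = 22.697 cmH2O.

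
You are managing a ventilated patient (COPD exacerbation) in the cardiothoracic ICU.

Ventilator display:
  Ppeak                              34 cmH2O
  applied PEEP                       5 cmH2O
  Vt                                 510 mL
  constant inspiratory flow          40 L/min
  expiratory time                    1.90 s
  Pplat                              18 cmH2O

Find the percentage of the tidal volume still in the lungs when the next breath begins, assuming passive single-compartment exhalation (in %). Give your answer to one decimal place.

Flow: 40 L/min ÷ 60 = 0.6667 L/s.
R = (PIP − Pplat)/V̇ = (34 − 18) / 0.6667 = 16.0/0.6667 = 23.999 cmH2O·s/L.
C = Vt/(Pplat − PEEP) = 510.0 / (18 − 5) = 510.0/13.0 = 39.231 mL/cmH2O.
τ = R × C = 23.999 × 0.03923 L/cmH2O = 0.9415 s.
Fraction remaining at end-expiration = e^(−Te/τ) = e^(−1.90/0.9415) = 0.1329 → 13.29%.

13.3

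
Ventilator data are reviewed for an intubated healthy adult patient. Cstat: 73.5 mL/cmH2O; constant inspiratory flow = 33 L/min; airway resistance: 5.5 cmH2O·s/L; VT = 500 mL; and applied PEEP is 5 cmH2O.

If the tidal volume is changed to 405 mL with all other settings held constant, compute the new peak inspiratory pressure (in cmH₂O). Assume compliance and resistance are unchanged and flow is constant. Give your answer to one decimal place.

13.5

Flow: 33 L/min ÷ 60 = 0.55 L/s.
PIP = Vt/C + R·V̇ + PEEP (constant-flow equation of motion).
Only the elastic term changes: ΔPIP = ΔVt / C = (405 − 500) / 73.5 = -1.293 cmH2O.
Original PIP = 500/73.5 + 5.5×0.55 + 5 = 14.828 cmH2O; new PIP = 14.828 + (-1.293) = 13.535 cmH2O.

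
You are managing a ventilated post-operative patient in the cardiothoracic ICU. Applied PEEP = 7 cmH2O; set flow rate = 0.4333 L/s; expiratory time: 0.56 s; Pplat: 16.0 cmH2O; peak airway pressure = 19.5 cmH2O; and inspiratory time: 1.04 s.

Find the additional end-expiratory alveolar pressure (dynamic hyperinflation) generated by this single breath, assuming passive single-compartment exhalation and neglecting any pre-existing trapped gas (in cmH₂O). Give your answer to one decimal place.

2.3

Vt = flow × Ti = 0.4333 L/s × 1.04 s × 1000 mL/L = 450.63 mL.
R = (PIP − Pplat)/V̇ = (19.5 − 16.0) / 0.4333 = 3.5/0.4333 = 8.078 cmH2O·s/L.
C = Vt/(Pplat − PEEP) = 450.63 / (16.0 − 7) = 450.63/9.0 = 50.07 mL/cmH2O.
τ = R × C = 8.078 × 0.05007 L/cmH2O = 0.4045 s.
Fraction remaining = e^(−Te/τ) = e^(−0.56/0.4045) = 0.2505; trapped volume = 450.63 × 0.2505 = 112.88 mL.
Additional alveolar pressure from trapping ≈ V_trapped / C = 112.88 / 50.07 = 2.254 cmH2O.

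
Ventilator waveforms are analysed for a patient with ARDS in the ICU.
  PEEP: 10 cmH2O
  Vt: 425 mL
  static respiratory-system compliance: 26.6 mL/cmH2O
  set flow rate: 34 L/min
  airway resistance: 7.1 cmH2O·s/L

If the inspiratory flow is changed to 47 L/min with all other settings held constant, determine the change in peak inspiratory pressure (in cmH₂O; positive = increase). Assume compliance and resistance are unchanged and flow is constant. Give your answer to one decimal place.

1.5

Flow: 34 L/min ÷ 60 = 0.5667 L/s.
New flow: 47 L/min ÷ 60 = 0.7833 L/s.
PIP = Vt/C + R·V̇ + PEEP (constant-flow equation of motion).
Only the resistive term changes: ΔPIP = R × ΔV̇ = 7.1 × (0.7833 − 0.5667) = 7.1 × 0.2166 = 1.538 cmH2O.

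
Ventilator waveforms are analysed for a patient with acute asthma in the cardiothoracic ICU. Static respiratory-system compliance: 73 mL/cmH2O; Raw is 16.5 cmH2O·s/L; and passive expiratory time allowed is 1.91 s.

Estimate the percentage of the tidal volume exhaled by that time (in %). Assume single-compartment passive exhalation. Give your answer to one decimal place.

τ = R × C = 16.5 × 73 mL/cmH2O = 16.5 × 0.073 L/cmH2O = 1.205 s.
Passive exhalation: V(t)/V₀ = e^(−t/τ) = e^(−1.91/1.205) = 0.2049.
Fraction exhaled = 1 − 0.2049 = 0.7951 → 79.51%.

79.5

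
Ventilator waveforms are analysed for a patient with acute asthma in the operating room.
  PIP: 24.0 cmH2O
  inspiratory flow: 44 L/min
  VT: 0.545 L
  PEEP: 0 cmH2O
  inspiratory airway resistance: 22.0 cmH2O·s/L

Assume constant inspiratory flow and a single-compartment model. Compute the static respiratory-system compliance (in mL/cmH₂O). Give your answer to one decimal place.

Flow: 44 L/min ÷ 60 = 0.7333 L/s.
Equation of motion (constant flow): PIP = Vt/C + R·V̇ + PEEP.
Vt/C = PIP − R·V̇ − PEEP = 24.0 − 22.0×0.7333 − 0 = 24.0 − 16.133 − 0 = 7.867 cmH2O.
C = Vt / 7.867 = 545 / 7.867 = 69.277 mL/cmH2O.

69.3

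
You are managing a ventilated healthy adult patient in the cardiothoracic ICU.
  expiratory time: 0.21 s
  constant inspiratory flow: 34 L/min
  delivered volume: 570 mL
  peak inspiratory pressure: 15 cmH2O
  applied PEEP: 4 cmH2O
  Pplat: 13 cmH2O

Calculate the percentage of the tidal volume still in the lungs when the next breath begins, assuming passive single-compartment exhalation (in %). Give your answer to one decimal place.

Flow: 34 L/min ÷ 60 = 0.5667 L/s.
R = (PIP − Pplat)/V̇ = (15 − 13) / 0.5667 = 2.0/0.5667 = 3.529 cmH2O·s/L.
C = Vt/(Pplat − PEEP) = 570.0 / (13 − 4) = 570.0/9.0 = 63.333 mL/cmH2O.
τ = R × C = 3.529 × 0.06333 L/cmH2O = 0.2235 s.
Fraction remaining at end-expiration = e^(−Te/τ) = e^(−0.21/0.2235) = 0.3908 → 39.08%.

39.1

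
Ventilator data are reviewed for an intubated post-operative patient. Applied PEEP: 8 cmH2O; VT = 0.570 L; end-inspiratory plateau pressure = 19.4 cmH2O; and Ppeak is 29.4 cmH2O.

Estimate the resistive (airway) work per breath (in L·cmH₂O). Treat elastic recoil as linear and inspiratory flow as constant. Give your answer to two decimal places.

With constant inspiratory flow the resistive pressure is constant at PIP − Pplat = 29.4 − 19.4 = 10.0 cmH2O, so resistive work = 10.0 × 0.570 = 5.7 L·cmH2O.

5.70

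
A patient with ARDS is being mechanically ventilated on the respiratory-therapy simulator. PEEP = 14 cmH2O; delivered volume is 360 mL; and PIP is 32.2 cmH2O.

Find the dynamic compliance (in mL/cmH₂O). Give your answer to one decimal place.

19.8

Dynamic compliance = Vt / (PIP − PEEP) = 360 / (32.2 − 14) = 360 / 18.2 = 19.78 mL/cmH2O.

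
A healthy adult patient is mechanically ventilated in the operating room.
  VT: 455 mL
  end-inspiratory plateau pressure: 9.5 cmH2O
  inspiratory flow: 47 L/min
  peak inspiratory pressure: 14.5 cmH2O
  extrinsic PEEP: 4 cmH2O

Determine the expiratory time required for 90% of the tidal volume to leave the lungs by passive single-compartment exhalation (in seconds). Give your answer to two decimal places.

1.22

Flow: 47 L/min ÷ 60 = 0.7833 L/s.
R = (PIP − Pplat)/V̇ = (14.5 − 9.5) / 0.7833 = 5.0/0.7833 = 6.383 cmH2O·s/L.
C = Vt/(Pplat − PEEP) = 455.0 / (9.5 − 4) = 455.0/5.5 = 82.727 mL/cmH2O.
τ = R × C = 6.383 × 0.08273 L/cmH2O = 0.5281 s.
t = −τ·ln(1 − 0.90) = −0.5281·ln(0.1) = 1.216 s.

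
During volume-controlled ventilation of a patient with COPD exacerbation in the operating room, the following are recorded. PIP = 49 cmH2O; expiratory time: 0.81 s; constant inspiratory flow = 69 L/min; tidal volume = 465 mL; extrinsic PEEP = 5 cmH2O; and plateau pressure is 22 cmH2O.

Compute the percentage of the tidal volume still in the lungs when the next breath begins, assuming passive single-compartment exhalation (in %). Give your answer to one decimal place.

Flow: 69 L/min ÷ 60 = 1.15 L/s.
R = (PIP − Pplat)/V̇ = (49 − 22) / 1.15 = 27.0/1.15 = 23.478 cmH2O·s/L.
C = Vt/(Pplat − PEEP) = 465.0 / (22 − 5) = 465.0/17.0 = 27.353 mL/cmH2O.
τ = R × C = 23.478 × 0.02735 L/cmH2O = 0.6421 s.
Fraction remaining at end-expiration = e^(−Te/τ) = e^(−0.81/0.6421) = 0.2832 → 28.32%.

28.3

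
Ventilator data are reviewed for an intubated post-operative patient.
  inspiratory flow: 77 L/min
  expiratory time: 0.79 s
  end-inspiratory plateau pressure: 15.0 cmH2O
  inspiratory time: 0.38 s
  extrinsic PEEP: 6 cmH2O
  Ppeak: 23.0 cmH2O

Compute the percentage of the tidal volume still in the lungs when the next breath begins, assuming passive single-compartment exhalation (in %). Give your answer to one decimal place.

Flow: 77 L/min ÷ 60 = 1.2833 L/s.
Vt = flow × Ti = 1.2833 L/s × 0.38 s × 1000 mL/L = 487.65 mL.
R = (PIP − Pplat)/V̇ = (23.0 − 15.0) / 1.2833 = 8.0/1.2833 = 6.234 cmH2O·s/L.
C = Vt/(Pplat − PEEP) = 487.65 / (15.0 − 6) = 487.65/9.0 = 54.183 mL/cmH2O.
τ = R × C = 6.234 × 0.05418 L/cmH2O = 0.3378 s.
Fraction remaining at end-expiration = e^(−Te/τ) = e^(−0.79/0.3378) = 0.09646 → 9.646%.

9.6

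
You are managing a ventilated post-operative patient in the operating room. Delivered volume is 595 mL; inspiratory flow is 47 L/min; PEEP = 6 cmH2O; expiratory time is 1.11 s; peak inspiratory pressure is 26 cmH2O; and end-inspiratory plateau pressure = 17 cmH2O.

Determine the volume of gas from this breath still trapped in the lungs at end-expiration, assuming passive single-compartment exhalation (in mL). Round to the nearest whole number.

Flow: 47 L/min ÷ 60 = 0.7833 L/s.
R = (PIP − Pplat)/V̇ = (26 − 17) / 0.7833 = 9.0/0.7833 = 11.49 cmH2O·s/L.
C = Vt/(Pplat − PEEP) = 595.0 / (17 − 6) = 595.0/11.0 = 54.091 mL/cmH2O.
τ = R × C = 11.49 × 0.05409 L/cmH2O = 0.6215 s.
Fraction remaining = e^(−Te/τ) = e^(−1.11/0.6215) = 0.1676.
Trapped volume = 595.0 × 0.1676 = 99.722 mL.

100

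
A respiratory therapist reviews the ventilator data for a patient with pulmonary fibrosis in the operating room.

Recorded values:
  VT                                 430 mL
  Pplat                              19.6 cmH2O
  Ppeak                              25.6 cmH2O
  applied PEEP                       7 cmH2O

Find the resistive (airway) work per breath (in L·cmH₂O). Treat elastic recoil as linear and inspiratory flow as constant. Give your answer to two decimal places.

With constant inspiratory flow the resistive pressure is constant at PIP − Pplat = 25.6 − 19.6 = 6.0 cmH2O, so resistive work = 6.0 × 0.430 = 2.58 L·cmH2O.

2.58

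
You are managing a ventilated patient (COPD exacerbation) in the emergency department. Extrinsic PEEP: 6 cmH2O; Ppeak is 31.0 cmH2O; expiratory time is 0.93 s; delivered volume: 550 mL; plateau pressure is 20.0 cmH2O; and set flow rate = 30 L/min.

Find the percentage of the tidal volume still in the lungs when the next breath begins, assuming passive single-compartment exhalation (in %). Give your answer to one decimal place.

Flow: 30 L/min ÷ 60 = 0.5 L/s.
R = (PIP − Pplat)/V̇ = (31.0 − 20.0) / 0.5 = 11.0/0.5 = 22.0 cmH2O·s/L.
C = Vt/(Pplat − PEEP) = 550.0 / (20.0 − 6) = 550.0/14.0 = 39.286 mL/cmH2O.
τ = R × C = 22.0 × 0.03929 L/cmH2O = 0.8644 s.
Fraction remaining at end-expiration = e^(−Te/τ) = e^(−0.93/0.8644) = 0.341 → 34.1%.

34.1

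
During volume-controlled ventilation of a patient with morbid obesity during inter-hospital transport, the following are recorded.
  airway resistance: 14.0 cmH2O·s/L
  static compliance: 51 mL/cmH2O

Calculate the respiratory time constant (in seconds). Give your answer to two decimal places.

τ = R × C = 14.0 × 51 mL/cmH2O = 14.0 × 0.051 L/cmH2O = 0.714 s.

0.71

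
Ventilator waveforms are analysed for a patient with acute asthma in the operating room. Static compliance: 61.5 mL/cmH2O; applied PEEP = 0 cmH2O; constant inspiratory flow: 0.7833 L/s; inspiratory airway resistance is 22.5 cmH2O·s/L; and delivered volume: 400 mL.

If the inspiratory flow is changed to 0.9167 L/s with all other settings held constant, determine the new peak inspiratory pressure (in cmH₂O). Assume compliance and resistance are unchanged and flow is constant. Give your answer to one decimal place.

27.1

PIP = Vt/C + R·V̇ + PEEP (constant-flow equation of motion).
Only the resistive term changes: ΔPIP = R × ΔV̇ = 22.5 × (0.9167 − 0.7833) = 22.5 × 0.1334 = 3.002 cmH2O.
Original PIP = 400/61.5 + 22.5×0.7833 + 0 = 24.128 cmH2O; new PIP = 24.128 + (3.002) = 27.13 cmH2O.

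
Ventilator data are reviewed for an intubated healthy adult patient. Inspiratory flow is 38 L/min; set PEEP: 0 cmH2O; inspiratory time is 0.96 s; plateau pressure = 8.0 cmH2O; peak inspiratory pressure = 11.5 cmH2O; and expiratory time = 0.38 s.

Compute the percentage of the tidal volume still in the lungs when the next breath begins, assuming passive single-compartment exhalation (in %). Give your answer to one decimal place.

40.5

Flow: 38 L/min ÷ 60 = 0.6333 L/s.
Vt = flow × Ti = 0.6333 L/s × 0.96 s × 1000 mL/L = 607.97 mL.
R = (PIP − Pplat)/V̇ = (11.5 − 8.0) / 0.6333 = 3.5/0.6333 = 5.527 cmH2O·s/L.
C = Vt/(Pplat − PEEP) = 607.97 / (8.0 − 0) = 607.97/8.0 = 75.996 mL/cmH2O.
τ = R × C = 5.527 × 0.076 L/cmH2O = 0.4201 s.
Fraction remaining at end-expiration = e^(−Te/τ) = e^(−0.38/0.4201) = 0.4047 → 40.47%.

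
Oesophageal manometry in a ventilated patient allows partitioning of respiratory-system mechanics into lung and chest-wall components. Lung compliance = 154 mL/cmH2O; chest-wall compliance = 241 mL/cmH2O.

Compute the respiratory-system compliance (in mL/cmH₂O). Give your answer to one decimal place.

Lung and chest wall are elastances in series: 1/Crs = 1/CL + 1/Ccw.
1/Crs = 1/154 + 1/241 = 0.01064.
Crs = 93.985 mL/cmH2O.

94.0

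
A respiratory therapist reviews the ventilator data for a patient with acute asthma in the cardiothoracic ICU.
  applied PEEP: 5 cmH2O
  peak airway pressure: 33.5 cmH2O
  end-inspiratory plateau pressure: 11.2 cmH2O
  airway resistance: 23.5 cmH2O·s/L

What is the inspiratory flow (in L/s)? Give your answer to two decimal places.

0.95

flow = (PIP − Pplat) / Raw = 22.3 / 23.5 = 0.9489 L/s.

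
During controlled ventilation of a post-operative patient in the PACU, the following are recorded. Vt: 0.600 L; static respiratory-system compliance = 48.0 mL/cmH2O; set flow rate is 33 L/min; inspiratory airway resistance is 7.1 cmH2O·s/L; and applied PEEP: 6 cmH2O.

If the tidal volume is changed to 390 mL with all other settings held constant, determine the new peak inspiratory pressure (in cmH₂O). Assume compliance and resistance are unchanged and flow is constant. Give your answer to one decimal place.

18.0

Flow: 33 L/min ÷ 60 = 0.55 L/s.
PIP = Vt/C + R·V̇ + PEEP (constant-flow equation of motion).
Only the elastic term changes: ΔPIP = ΔVt / C = (390 − 600) / 48.0 = -4.375 cmH2O.
Original PIP = 600/48.0 + 7.1×0.55 + 6 = 22.405 cmH2O; new PIP = 22.405 + (-4.375) = 18.03 cmH2O.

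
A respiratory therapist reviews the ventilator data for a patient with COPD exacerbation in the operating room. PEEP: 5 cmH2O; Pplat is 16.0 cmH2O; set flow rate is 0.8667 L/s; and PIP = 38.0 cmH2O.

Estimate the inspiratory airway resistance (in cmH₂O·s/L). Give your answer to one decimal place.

Raw = (PIP − Pplat) / flow = (38.0 − 16.0) / 0.8667 = 22.0 / 0.8667 = 25.384 cmH2O·s/L.

25.4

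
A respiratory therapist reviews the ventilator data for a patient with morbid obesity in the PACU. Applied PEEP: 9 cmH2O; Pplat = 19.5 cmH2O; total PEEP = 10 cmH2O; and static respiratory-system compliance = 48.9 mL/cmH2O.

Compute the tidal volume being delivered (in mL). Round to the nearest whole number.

465

End-expiratory occlusion gives total PEEP = 10 cmH2O (intrinsic PEEP = 10 − 9 = 1). Use total PEEP for the elastic gradient.
Vt = Cstat × (Pplat − PEEPtotal) = 48.9 × (19.5 − 10) = 48.9 × 9.5 = 464.55 mL.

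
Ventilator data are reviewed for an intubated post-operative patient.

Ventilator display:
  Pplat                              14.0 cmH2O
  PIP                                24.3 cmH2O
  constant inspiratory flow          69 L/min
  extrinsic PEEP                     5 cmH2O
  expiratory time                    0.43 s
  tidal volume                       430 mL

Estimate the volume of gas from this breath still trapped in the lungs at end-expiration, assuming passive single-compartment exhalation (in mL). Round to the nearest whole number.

157

Flow: 69 L/min ÷ 60 = 1.15 L/s.
R = (PIP − Pplat)/V̇ = (24.3 − 14.0) / 1.15 = 10.3/1.15 = 8.957 cmH2O·s/L.
C = Vt/(Pplat − PEEP) = 430.0 / (14.0 − 5) = 430.0/9.0 = 47.778 mL/cmH2O.
τ = R × C = 8.957 × 0.04778 L/cmH2O = 0.428 s.
Fraction remaining = e^(−Te/τ) = e^(−0.43/0.428) = 0.3662.
Trapped volume = 430.0 × 0.3662 = 157.47 mL.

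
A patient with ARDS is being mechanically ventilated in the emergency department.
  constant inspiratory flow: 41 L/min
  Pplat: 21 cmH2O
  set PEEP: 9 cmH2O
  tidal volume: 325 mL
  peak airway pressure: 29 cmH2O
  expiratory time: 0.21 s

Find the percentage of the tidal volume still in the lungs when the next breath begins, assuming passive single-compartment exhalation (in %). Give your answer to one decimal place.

51.6

Flow: 41 L/min ÷ 60 = 0.6833 L/s.
R = (PIP − Pplat)/V̇ = (29 − 21) / 0.6833 = 8.0/0.6833 = 11.708 cmH2O·s/L.
C = Vt/(Pplat − PEEP) = 325.0 / (21 − 9) = 325.0/12.0 = 27.083 mL/cmH2O.
τ = R × C = 11.708 × 0.02708 L/cmH2O = 0.3171 s.
Fraction remaining at end-expiration = e^(−Te/τ) = e^(−0.21/0.3171) = 0.5157 → 51.57%.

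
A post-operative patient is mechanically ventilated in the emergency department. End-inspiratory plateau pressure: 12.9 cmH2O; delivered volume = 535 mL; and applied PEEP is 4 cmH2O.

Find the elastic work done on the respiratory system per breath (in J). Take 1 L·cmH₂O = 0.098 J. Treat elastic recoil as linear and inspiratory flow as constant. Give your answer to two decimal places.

Elastic work ≈ ½ × (Pplat − PEEP) × Vt = 0.5 × (12.9 − 4) × 0.535 L = 0.5 × 8.9 × 0.535 = 2.381 L·cmH2O.
× 0.098 J/(L·cmH2O) → 0.2333 J.

0.23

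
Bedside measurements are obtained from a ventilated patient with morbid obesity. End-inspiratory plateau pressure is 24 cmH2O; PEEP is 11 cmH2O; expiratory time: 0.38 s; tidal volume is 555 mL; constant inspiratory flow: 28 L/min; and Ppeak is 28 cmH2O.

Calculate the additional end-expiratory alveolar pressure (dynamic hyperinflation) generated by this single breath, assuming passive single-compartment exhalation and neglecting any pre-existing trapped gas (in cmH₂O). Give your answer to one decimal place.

Flow: 28 L/min ÷ 60 = 0.4667 L/s.
R = (PIP − Pplat)/V̇ = (28 − 24) / 0.4667 = 4.0/0.4667 = 8.571 cmH2O·s/L.
C = Vt/(Pplat − PEEP) = 555.0 / (24 − 11) = 555.0/13.0 = 42.692 mL/cmH2O.
τ = R × C = 8.571 × 0.04269 L/cmH2O = 0.3659 s.
Fraction remaining = e^(−Te/τ) = e^(−0.38/0.3659) = 0.354; trapped volume = 555.0 × 0.354 = 196.47 mL.
Additional alveolar pressure from trapping ≈ V_trapped / C = 196.47 / 42.692 = 4.602 cmH2O.

4.6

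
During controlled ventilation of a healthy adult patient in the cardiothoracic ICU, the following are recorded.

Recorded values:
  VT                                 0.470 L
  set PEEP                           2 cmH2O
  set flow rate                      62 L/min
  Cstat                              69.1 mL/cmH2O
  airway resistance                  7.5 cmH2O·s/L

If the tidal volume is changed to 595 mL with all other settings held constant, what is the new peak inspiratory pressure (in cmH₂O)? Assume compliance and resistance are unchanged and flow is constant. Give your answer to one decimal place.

18.4

Flow: 62 L/min ÷ 60 = 1.0333 L/s.
PIP = Vt/C + R·V̇ + PEEP (constant-flow equation of motion).
Only the elastic term changes: ΔPIP = ΔVt / C = (595 − 470) / 69.1 = 1.809 cmH2O.
Original PIP = 470/69.1 + 7.5×1.0333 + 2 = 16.551 cmH2O; new PIP = 16.551 + (1.809) = 18.36 cmH2O.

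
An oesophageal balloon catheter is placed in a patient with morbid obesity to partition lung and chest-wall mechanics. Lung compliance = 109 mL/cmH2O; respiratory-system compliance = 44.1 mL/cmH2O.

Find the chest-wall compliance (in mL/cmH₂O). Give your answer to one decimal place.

1/Ccw = 1/Crs − 1/CL.
1/Ccw = 1/44.1 − 1/109 = 0.0135.
Ccw = 74.074 mL/cmH2O.

74.1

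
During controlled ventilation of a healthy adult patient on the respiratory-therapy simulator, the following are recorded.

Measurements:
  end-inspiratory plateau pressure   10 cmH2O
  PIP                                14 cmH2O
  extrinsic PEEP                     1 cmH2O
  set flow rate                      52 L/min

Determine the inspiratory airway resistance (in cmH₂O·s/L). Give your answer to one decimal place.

Flow: 52 L/min ÷ 60 = 0.8667 L/s.
Raw = (PIP − Pplat) / flow = (14 − 10) / 0.8667 = 4.0 / 0.8667 = 4.615 cmH2O·s/L.

4.6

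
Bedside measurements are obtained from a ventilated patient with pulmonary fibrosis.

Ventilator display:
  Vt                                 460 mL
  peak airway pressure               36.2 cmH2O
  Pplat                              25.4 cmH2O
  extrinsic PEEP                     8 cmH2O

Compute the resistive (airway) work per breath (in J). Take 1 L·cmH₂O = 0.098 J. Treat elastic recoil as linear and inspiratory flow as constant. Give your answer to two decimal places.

With constant inspiratory flow the resistive pressure is constant at PIP − Pplat = 36.2 − 25.4 = 10.8 cmH2O, so resistive work = 10.8 × 0.460 = 4.968 L·cmH2O.
× 0.098 J/(L·cmH2O) → 0.4869 J.

0.49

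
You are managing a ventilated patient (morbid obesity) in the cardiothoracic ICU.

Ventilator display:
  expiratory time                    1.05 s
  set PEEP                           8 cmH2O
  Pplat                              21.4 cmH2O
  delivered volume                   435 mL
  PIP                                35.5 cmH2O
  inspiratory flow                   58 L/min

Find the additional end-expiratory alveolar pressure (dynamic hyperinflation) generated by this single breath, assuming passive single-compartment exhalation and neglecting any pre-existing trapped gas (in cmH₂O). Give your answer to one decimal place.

1.5

Flow: 58 L/min ÷ 60 = 0.9667 L/s.
R = (PIP − Pplat)/V̇ = (35.5 − 21.4) / 0.9667 = 14.1/0.9667 = 14.586 cmH2O·s/L.
C = Vt/(Pplat − PEEP) = 435.0 / (21.4 − 8) = 435.0/13.4 = 32.463 mL/cmH2O.
τ = R × C = 14.586 × 0.03246 L/cmH2O = 0.4735 s.
Fraction remaining = e^(−Te/τ) = e^(−1.05/0.4735) = 0.1089; trapped volume = 435.0 × 0.1089 = 47.372 mL.
Additional alveolar pressure from trapping ≈ V_trapped / C = 47.372 / 32.463 = 1.459 cmH2O.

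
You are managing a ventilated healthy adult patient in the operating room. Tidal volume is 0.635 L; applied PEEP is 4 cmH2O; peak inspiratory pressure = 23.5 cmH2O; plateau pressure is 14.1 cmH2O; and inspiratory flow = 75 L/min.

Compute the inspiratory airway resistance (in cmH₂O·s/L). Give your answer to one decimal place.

Flow: 75 L/min ÷ 60 = 1.25 L/s.
Raw = (PIP − Pplat) / flow = (23.5 − 14.1) / 1.25 = 9.4 / 1.25 = 7.52 cmH2O·s/L.

7.5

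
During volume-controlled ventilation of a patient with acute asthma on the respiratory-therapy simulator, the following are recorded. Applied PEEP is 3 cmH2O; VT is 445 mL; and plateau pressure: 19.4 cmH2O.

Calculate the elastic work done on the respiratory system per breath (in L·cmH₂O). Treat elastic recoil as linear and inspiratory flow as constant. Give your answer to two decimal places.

Elastic work ≈ ½ × (Pplat − PEEP) × Vt = 0.5 × (19.4 − 3) × 0.445 L = 0.5 × 16.4 × 0.445 = 3.649 L·cmH2O.

3.65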